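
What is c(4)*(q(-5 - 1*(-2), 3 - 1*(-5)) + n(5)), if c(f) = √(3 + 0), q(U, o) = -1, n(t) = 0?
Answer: -√3 ≈ -1.7320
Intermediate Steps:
c(f) = √3
c(4)*(q(-5 - 1*(-2), 3 - 1*(-5)) + n(5)) = √3*(-1 + 0) = √3*(-1) = -√3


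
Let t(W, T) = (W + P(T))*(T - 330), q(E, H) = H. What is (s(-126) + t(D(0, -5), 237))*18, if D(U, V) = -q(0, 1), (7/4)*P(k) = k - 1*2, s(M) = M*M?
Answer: 438534/7 ≈ 62648.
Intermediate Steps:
s(M) = M**2
P(k) = -8/7 + 4*k/7 (P(k) = 4*(k - 1*2)/7 = 4*(k - 2)/7 = 4*(-2 + k)/7 = -8/7 + 4*k/7)
D(U, V) = -1 (D(U, V) = -1*1 = -1)
t(W, T) = (-330 + T)*(-8/7 + W + 4*T/7) (t(W, T) = (W + (-8/7 + 4*T/7))*(T - 330) = (-8/7 + W + 4*T/7)*(-330 + T) = (-330 + T)*(-8/7 + W + 4*T/7))
(s(-126) + t(D(0, -5), 237))*18 = ((-126)**2 + (2640/7 - 330*(-1) - 1328/7*237 + (4/7)*237**2 + 237*(-1)))*18 = (15876 + (2640/7 + 330 - 314736/7 + (4/7)*56169 - 237))*18 = (15876 + (2640/7 + 330 - 314736/7 + 224676/7 - 237))*18 = (15876 - 86769/7)*18 = (24363/7)*18 = 438534/7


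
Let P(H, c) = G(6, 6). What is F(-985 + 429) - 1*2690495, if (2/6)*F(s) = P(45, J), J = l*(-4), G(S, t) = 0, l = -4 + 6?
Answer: -2690495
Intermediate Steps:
l = 2
J = -8 (J = 2*(-4) = -8)
P(H, c) = 0
F(s) = 0 (F(s) = 3*0 = 0)
F(-985 + 429) - 1*2690495 = 0 - 1*2690495 = 0 - 2690495 = -2690495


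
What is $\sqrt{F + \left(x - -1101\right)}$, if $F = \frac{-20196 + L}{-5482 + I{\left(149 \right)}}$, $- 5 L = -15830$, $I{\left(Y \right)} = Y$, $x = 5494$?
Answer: $\frac{\sqrt{187658483945}}{5333} \approx 81.229$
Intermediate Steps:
$L = 3166$ ($L = \left(- \frac{1}{5}\right) \left(-15830\right) = 3166$)
$F = \frac{17030}{5333}$ ($F = \frac{-20196 + 3166}{-5482 + 149} = - \frac{17030}{-5333} = \left(-17030\right) \left(- \frac{1}{5333}\right) = \frac{17030}{5333} \approx 3.1933$)
$\sqrt{F + \left(x - -1101\right)} = \sqrt{\frac{17030}{5333} + \left(5494 - -1101\right)} = \sqrt{\frac{17030}{5333} + \left(5494 + 1101\right)} = \sqrt{\frac{17030}{5333} + 6595} = \sqrt{\frac{35188165}{5333}} = \frac{\sqrt{187658483945}}{5333}$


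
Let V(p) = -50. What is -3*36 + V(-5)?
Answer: -158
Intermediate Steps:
-3*36 + V(-5) = -3*36 - 50 = -108 - 50 = -158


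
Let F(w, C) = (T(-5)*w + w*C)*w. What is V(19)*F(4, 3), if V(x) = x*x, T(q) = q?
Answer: -11552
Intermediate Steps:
F(w, C) = w*(-5*w + C*w) (F(w, C) = (-5*w + w*C)*w = (-5*w + C*w)*w = w*(-5*w + C*w))
V(x) = x²
V(19)*F(4, 3) = 19²*(4²*(-5 + 3)) = 361*(16*(-2)) = 361*(-32) = -11552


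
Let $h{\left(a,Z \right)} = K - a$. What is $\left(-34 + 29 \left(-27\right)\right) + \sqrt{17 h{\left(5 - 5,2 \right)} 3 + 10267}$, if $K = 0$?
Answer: $-817 + \sqrt{10267} \approx -715.67$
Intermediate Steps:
$h{\left(a,Z \right)} = - a$ ($h{\left(a,Z \right)} = 0 - a = - a$)
$\left(-34 + 29 \left(-27\right)\right) + \sqrt{17 h{\left(5 - 5,2 \right)} 3 + 10267} = \left(-34 + 29 \left(-27\right)\right) + \sqrt{17 \left(- (5 - 5)\right) 3 + 10267} = \left(-34 - 783\right) + \sqrt{17 \left(- (5 - 5)\right) 3 + 10267} = -817 + \sqrt{17 \left(\left(-1\right) 0\right) 3 + 10267} = -817 + \sqrt{17 \cdot 0 \cdot 3 + 10267} = -817 + \sqrt{0 \cdot 3 + 10267} = -817 + \sqrt{0 + 10267} = -817 + \sqrt{10267}$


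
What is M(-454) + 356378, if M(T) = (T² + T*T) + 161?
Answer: 768771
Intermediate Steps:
M(T) = 161 + 2*T² (M(T) = (T² + T²) + 161 = 2*T² + 161 = 161 + 2*T²)
M(-454) + 356378 = (161 + 2*(-454)²) + 356378 = (161 + 2*206116) + 356378 = (161 + 412232) + 356378 = 412393 + 356378 = 768771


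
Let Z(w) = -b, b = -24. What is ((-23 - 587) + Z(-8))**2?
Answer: 343396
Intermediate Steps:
Z(w) = 24 (Z(w) = -1*(-24) = 24)
((-23 - 587) + Z(-8))**2 = ((-23 - 587) + 24)**2 = (-610 + 24)**2 = (-586)**2 = 343396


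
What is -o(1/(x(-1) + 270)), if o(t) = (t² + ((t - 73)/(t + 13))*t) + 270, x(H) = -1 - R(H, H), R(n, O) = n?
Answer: -69101695081/255951900 ≈ -269.98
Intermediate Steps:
x(H) = -1 - H
o(t) = 270 + t² + t*(-73 + t)/(13 + t) (o(t) = (t² + ((-73 + t)/(13 + t))*t) + 270 = (t² + t*(-73 + t)/(13 + t)) + 270 = 270 + t² + t*(-73 + t)/(13 + t))
-o(1/(x(-1) + 270)) = -(3510 + (1/((-1 - 1*(-1)) + 270))³ + 14*(1/((-1 - 1*(-1)) + 270))² + 197/((-1 - 1*(-1)) + 270))/(13 + 1/((-1 - 1*(-1)) + 270)) = -(3510 + (1/((-1 + 1) + 270))³ + 14*(1/((-1 + 1) + 270))² + 197/((-1 + 1) + 270))/(13 + 1/((-1 + 1) + 270)) = -(3510 + (1/(0 + 270))³ + 14*(1/(0 + 270))² + 197/(0 + 270))/(13 + 1/(0 + 270)) = -(3510 + (1/270)³ + 14*(1/270)² + 197/270)/(13 + 1/270) = -(3510 + (1/270)³ + 14*(1/270)² + 197*(1/270))/(13 + 1/270) = -(3510 + 1/19683000 + 14*(1/72900) + 197/270)/3511/270 = -270*(3510 + 1/19683000 + 7/36450 + 197/270)/3511 = -270*69101695081/(3511*19683000) = -1*69101695081/255951900 = -69101695081/255951900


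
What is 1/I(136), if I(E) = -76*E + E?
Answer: -1/10200 ≈ -9.8039e-5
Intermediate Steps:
I(E) = -75*E
1/I(136) = 1/(-75*136) = 1/(-10200) = -1/10200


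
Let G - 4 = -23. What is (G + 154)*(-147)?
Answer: -19845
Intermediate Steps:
G = -19 (G = 4 - 23 = -19)
(G + 154)*(-147) = (-19 + 154)*(-147) = 135*(-147) = -19845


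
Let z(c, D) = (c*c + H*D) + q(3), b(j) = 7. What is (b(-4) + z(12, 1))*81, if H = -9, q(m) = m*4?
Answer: 12474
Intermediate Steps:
q(m) = 4*m
z(c, D) = 12 + c² - 9*D (z(c, D) = (c*c - 9*D) + 4*3 = (c² - 9*D) + 12 = 12 + c² - 9*D)
(b(-4) + z(12, 1))*81 = (7 + (12 + 12² - 9*1))*81 = (7 + (12 + 144 - 9))*81 = (7 + 147)*81 = 154*81 = 12474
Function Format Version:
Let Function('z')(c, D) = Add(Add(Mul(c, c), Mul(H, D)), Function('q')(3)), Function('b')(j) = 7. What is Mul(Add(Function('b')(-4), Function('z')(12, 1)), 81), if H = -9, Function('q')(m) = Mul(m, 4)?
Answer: 12474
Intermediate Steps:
Function('q')(m) = Mul(4, m)
Function('z')(c, D) = Add(12, Pow(c, 2), Mul(-9, D)) (Function('z')(c, D) = Add(Add(Mul(c, c), Mul(-9, D)), Mul(4, 3)) = Add(Add(Pow(c, 2), Mul(-9, D)), 12) = Add(12, Pow(c, 2), Mul(-9, D)))
Mul(Add(Function('b')(-4), Function('z')(12, 1)), 81) = Mul(Add(7, Add(12, Pow(12, 2), Mul(-9, 1))), 81) = Mul(Add(7, Add(12, 144, -9)), 81) = Mul(Add(7, 147), 81) = Mul(154, 81) = 12474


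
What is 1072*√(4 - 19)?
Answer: 1072*I*√15 ≈ 4151.8*I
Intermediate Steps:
1072*√(4 - 19) = 1072*√(-15) = 1072*(I*√15) = 1072*I*√15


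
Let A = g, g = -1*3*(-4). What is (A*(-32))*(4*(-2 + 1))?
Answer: 1536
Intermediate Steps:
g = 12 (g = -3*(-4) = 12)
A = 12
(A*(-32))*(4*(-2 + 1)) = (12*(-32))*(4*(-2 + 1)) = -1536*(-1) = -384*(-4) = 1536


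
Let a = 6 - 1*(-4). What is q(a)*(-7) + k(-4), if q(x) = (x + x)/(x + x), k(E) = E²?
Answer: 9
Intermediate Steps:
a = 10 (a = 6 + 4 = 10)
q(x) = 1 (q(x) = (2*x)/((2*x)) = (2*x)*(1/(2*x)) = 1)
q(a)*(-7) + k(-4) = 1*(-7) + (-4)² = -7 + 16 = 9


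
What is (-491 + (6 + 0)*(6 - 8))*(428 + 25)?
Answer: -227859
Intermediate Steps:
(-491 + (6 + 0)*(6 - 8))*(428 + 25) = (-491 + 6*(-2))*453 = (-491 - 12)*453 = -503*453 = -227859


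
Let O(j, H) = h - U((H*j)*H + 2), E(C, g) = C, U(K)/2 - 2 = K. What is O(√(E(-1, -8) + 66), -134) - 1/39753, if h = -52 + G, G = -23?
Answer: -3299500/39753 - 35912*√65 ≈ -2.8962e+5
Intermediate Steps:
U(K) = 4 + 2*K
h = -75 (h = -52 - 23 = -75)
O(j, H) = -83 - 2*j*H² (O(j, H) = -75 - (4 + 2*((H*j)*H + 2)) = -75 - (4 + 2*(j*H² + 2)) = -75 - (4 + 2*(2 + j*H²)) = -75 - (4 + (4 + 2*j*H²)) = -75 - (8 + 2*j*H²) = -75 + (-8 - 2*j*H²) = -83 - 2*j*H²)
O(√(E(-1, -8) + 66), -134) - 1/39753 = (-83 - 2*√(-1 + 66)*(-134)²) - 1/39753 = (-83 - 2*√65*17956) - 1*1/39753 = (-83 - 35912*√65) - 1/39753 = -3299500/39753 - 35912*√65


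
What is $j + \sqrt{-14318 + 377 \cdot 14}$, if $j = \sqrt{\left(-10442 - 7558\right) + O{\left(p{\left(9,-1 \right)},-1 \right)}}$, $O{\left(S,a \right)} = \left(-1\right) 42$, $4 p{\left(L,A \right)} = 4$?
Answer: $i \left(\sqrt{18042} + 4 \sqrt{565}\right) \approx 229.4 i$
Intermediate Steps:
$p{\left(L,A \right)} = 1$ ($p{\left(L,A \right)} = \frac{1}{4} \cdot 4 = 1$)
$O{\left(S,a \right)} = -42$
$j = i \sqrt{18042}$ ($j = \sqrt{\left(-10442 - 7558\right) - 42} = \sqrt{-18000 - 42} = \sqrt{-18042} = i \sqrt{18042} \approx 134.32 i$)
$j + \sqrt{-14318 + 377 \cdot 14} = i \sqrt{18042} + \sqrt{-14318 + 377 \cdot 14} = i \sqrt{18042} + \sqrt{-14318 + 5278} = i \sqrt{18042} + \sqrt{-9040} = i \sqrt{18042} + 4 i \sqrt{565}$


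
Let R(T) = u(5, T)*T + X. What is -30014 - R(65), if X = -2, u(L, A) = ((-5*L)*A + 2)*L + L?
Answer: 497138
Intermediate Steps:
u(L, A) = L + L*(2 - 5*A*L) (u(L, A) = (-5*A*L + 2)*L + L = (2 - 5*A*L)*L + L = L*(2 - 5*A*L) + L = L + L*(2 - 5*A*L))
R(T) = -2 + T*(15 - 125*T) (R(T) = (5*(3 - 5*T*5))*T - 2 = (5*(3 - 25*T))*T - 2 = (15 - 125*T)*T - 2 = T*(15 - 125*T) - 2 = -2 + T*(15 - 125*T))
-30014 - R(65) = -30014 - (-2 - 125*65**2 + 15*65) = -30014 - (-2 - 125*4225 + 975) = -30014 - (-2 - 528125 + 975) = -30014 - 1*(-527152) = -30014 + 527152 = 497138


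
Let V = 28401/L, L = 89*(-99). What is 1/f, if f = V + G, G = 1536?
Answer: 2937/4501765 ≈ 0.00065241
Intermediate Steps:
L = -8811
V = -9467/2937 (V = 28401/(-8811) = 28401*(-1/8811) = -9467/2937 ≈ -3.2234)
f = 4501765/2937 (f = -9467/2937 + 1536 = 4501765/2937 ≈ 1532.8)
1/f = 1/(4501765/2937) = 2937/4501765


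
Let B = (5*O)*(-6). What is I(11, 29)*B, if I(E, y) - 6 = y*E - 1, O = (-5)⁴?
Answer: -6075000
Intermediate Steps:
O = 625
I(E, y) = 5 + E*y (I(E, y) = 6 + (y*E - 1) = 6 + (E*y - 1) = 6 + (-1 + E*y) = 5 + E*y)
B = -18750 (B = (5*625)*(-6) = 3125*(-6) = -18750)
I(11, 29)*B = (5 + 11*29)*(-18750) = (5 + 319)*(-18750) = 324*(-18750) = -6075000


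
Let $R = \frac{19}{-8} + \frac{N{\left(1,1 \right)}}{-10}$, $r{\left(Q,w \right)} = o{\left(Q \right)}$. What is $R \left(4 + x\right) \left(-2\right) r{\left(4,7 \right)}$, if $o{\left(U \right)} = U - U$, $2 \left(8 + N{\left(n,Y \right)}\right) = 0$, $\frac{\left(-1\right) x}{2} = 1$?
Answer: $0$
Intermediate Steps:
$x = -2$ ($x = \left(-2\right) 1 = -2$)
$N{\left(n,Y \right)} = -8$ ($N{\left(n,Y \right)} = -8 + \frac{1}{2} \cdot 0 = -8 + 0 = -8$)
$o{\left(U \right)} = 0$
$r{\left(Q,w \right)} = 0$
$R = - \frac{63}{40}$ ($R = \frac{19}{-8} - \frac{8}{-10} = 19 \left(- \frac{1}{8}\right) - - \frac{4}{5} = - \frac{19}{8} + \frac{4}{5} = - \frac{63}{40} \approx -1.575$)
$R \left(4 + x\right) \left(-2\right) r{\left(4,7 \right)} = - \frac{63 \left(4 - 2\right) \left(-2\right)}{40} \cdot 0 = - \frac{63 \cdot 2 \left(-2\right)}{40} \cdot 0 = \left(- \frac{63}{40}\right) \left(-4\right) 0 = \frac{63}{10} \cdot 0 = 0$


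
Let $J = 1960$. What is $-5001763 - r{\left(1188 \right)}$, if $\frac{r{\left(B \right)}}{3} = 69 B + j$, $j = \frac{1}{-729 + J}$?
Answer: $- \frac{6459892852}{1231} \approx -5.2477 \cdot 10^{6}$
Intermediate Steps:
$j = \frac{1}{1231}$ ($j = \frac{1}{-729 + 1960} = \frac{1}{1231} \approx 0.00081235$)
$r{\left(B \right)} = \frac{3}{1231} + 207 B$ ($r{\left(B \right)} = 3 \left(69 B + \frac{1}{1231}\right) = 3 \left(\frac{1}{1231} + 69 B\right) = \frac{3}{1231} + 207 B$)
$-5001763 - r{\left(1188 \right)} = -5001763 - \left(\frac{3}{1231} + 207 \cdot 1188\right) = -5001763 - \left(\frac{3}{1231} + 245916\right) = -5001763 - \frac{302722599}{1231} = - \frac{6459892852}{1231}$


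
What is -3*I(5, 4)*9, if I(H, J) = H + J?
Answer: -243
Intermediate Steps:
-3*I(5, 4)*9 = -3*(5 + 4)*9 = -3*9*9 = -27*9 = -243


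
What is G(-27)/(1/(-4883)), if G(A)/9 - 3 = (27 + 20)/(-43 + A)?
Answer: -7163361/70 ≈ -1.0233e+5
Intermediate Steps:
G(A) = 27 + 423/(-43 + A) (G(A) = 27 + 9*((27 + 20)/(-43 + A)) = 27 + 9*(47/(-43 + A)) = 27 + 423/(-43 + A))
G(-27)/(1/(-4883)) = (9*(-82 + 3*(-27))/(-43 - 27))/(1/(-4883)) = (9*(-82 - 81)/(-70))/(-1/4883) = (9*(-1/70)*(-163))*(-4883) = (1467/70)*(-4883) = -7163361/70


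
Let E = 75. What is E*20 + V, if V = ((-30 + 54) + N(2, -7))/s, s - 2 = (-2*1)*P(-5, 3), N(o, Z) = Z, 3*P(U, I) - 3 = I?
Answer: 2983/2 ≈ 1491.5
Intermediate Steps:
P(U, I) = 1 + I/3
s = -2 (s = 2 + (-2*1)*(1 + (1/3)*3) = 2 - 2*(1 + 1) = 2 - 2*2 = 2 - 4 = -2)
V = -17/2 (V = ((-30 + 54) - 7)/(-2) = (24 - 7)*(-1/2) = 17*(-1/2) = -17/2 ≈ -8.5000)
E*20 + V = 75*20 - 17/2 = 1500 - 17/2 = 2983/2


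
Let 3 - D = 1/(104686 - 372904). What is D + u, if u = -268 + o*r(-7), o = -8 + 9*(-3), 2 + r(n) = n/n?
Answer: -61690139/268218 ≈ -230.00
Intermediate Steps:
r(n) = -1 (r(n) = -2 + n/n = -2 + 1 = -1)
D = 804655/268218 (D = 3 - 1/(104686 - 372904) = 3 - 1/(-268218) = 3 - 1*(-1/268218) = 3 + 1/268218 = 804655/268218 ≈ 3.0000)
o = -35 (o = -8 - 27 = -35)
u = -233 (u = -268 - 35*(-1) = -268 + 35 = -233)
D + u = 804655/268218 - 233 = -61690139/268218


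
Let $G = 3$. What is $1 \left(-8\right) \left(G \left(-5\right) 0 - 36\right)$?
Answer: $288$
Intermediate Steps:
$1 \left(-8\right) \left(G \left(-5\right) 0 - 36\right) = 1 \left(-8\right) \left(3 \left(-5\right) 0 - 36\right) = - 8 \left(\left(-15\right) 0 - 36\right) = - 8 \left(0 - 36\right) = \left(-8\right) \left(-36\right) = 288$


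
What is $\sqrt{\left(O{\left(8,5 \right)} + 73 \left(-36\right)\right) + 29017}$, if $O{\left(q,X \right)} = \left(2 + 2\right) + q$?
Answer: $\sqrt{26401} \approx 162.48$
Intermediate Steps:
$O{\left(q,X \right)} = 4 + q$
$\sqrt{\left(O{\left(8,5 \right)} + 73 \left(-36\right)\right) + 29017} = \sqrt{\left(\left(4 + 8\right) + 73 \left(-36\right)\right) + 29017} = \sqrt{\left(12 - 2628\right) + 29017} = \sqrt{-2616 + 29017} = \sqrt{26401}$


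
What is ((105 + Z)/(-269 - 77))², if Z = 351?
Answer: 51984/29929 ≈ 1.7369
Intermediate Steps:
((105 + Z)/(-269 - 77))² = ((105 + 351)/(-269 - 77))² = (456/(-346))² = (456*(-1/346))² = (-228/173)² = 51984/29929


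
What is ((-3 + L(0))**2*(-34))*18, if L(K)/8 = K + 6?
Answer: -1239300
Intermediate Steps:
L(K) = 48 + 8*K (L(K) = 8*(K + 6) = 8*(6 + K) = 48 + 8*K)
((-3 + L(0))**2*(-34))*18 = ((-3 + (48 + 8*0))**2*(-34))*18 = ((-3 + (48 + 0))**2*(-34))*18 = ((-3 + 48)**2*(-34))*18 = (45**2*(-34))*18 = (2025*(-34))*18 = -68850*18 = -1239300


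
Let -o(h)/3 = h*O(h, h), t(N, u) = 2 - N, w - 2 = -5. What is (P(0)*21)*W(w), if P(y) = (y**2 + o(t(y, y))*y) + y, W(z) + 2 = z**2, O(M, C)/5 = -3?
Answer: 0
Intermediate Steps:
w = -3 (w = 2 - 5 = -3)
O(M, C) = -15 (O(M, C) = 5*(-3) = -15)
o(h) = 45*h (o(h) = -3*h*(-15) = -(-45)*h = 45*h)
W(z) = -2 + z**2
P(y) = y + y**2 + y*(90 - 45*y) (P(y) = (y**2 + (45*(2 - y))*y) + y = (y**2 + (90 - 45*y)*y) + y = (y**2 + y*(90 - 45*y)) + y = y + y**2 + y*(90 - 45*y))
(P(0)*21)*W(w) = ((0*(91 - 44*0))*21)*(-2 + (-3)**2) = ((0*(91 + 0))*21)*(-2 + 9) = ((0*91)*21)*7 = (0*21)*7 = 0*7 = 0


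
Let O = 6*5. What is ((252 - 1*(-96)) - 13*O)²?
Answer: 1764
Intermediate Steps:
O = 30
((252 - 1*(-96)) - 13*O)² = ((252 - 1*(-96)) - 13*30)² = ((252 + 96) - 390)² = (348 - 390)² = (-42)² = 1764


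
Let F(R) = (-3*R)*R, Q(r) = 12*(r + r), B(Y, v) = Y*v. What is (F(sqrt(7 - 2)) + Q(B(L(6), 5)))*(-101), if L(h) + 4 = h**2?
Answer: -386325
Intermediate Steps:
L(h) = -4 + h**2
Q(r) = 24*r (Q(r) = 12*(2*r) = 24*r)
F(R) = -3*R**2
(F(sqrt(7 - 2)) + Q(B(L(6), 5)))*(-101) = (-3*(sqrt(7 - 2))**2 + 24*((-4 + 6**2)*5))*(-101) = (-3*(sqrt(5))**2 + 24*((-4 + 36)*5))*(-101) = (-3*5 + 24*(32*5))*(-101) = (-15 + 24*160)*(-101) = (-15 + 3840)*(-101) = 3825*(-101) = -386325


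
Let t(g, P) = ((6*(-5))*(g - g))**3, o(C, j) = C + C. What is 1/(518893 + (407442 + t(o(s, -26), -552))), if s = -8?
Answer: 1/926335 ≈ 1.0795e-6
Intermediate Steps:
o(C, j) = 2*C
t(g, P) = 0 (t(g, P) = (-30*0)**3 = 0**3 = 0)
1/(518893 + (407442 + t(o(s, -26), -552))) = 1/(518893 + (407442 + 0)) = 1/(518893 + 407442) = 1/926335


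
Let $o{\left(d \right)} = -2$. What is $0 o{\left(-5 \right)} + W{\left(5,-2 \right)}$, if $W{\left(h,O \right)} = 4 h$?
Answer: $20$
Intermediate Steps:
$0 o{\left(-5 \right)} + W{\left(5,-2 \right)} = 0 \left(-2\right) + 4 \cdot 5 = 0 + 20 = 20$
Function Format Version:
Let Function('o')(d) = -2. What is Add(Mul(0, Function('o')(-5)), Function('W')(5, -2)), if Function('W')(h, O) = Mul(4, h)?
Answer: 20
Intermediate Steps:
Add(Mul(0, Function('o')(-5)), Function('W')(5, -2)) = Add(Mul(0, -2), Mul(4, 5)) = Add(0, 20) = 20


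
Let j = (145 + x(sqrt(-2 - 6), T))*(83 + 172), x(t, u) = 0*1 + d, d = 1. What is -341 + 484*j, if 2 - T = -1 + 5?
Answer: 18018979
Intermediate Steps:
T = -2 (T = 2 - (-1 + 5) = 2 - 1*4 = 2 - 4 = -2)
x(t, u) = 1 (x(t, u) = 0*1 + 1 = 0 + 1 = 1)
j = 37230 (j = (145 + 1)*(83 + 172) = 146*255 = 37230)
-341 + 484*j = -341 + 484*37230 = -341 + 18019320 = 18018979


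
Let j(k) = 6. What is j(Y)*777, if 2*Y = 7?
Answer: 4662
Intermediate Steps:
Y = 7/2 (Y = (½)*7 = 7/2 ≈ 3.5000)
j(Y)*777 = 6*777 = 4662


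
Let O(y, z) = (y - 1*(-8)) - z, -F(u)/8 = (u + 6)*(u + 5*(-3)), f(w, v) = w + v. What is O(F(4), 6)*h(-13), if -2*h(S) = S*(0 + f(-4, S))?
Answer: -97461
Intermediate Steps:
f(w, v) = v + w
F(u) = -8*(-15 + u)*(6 + u) (F(u) = -8*(u + 6)*(u + 5*(-3)) = -8*(6 + u)*(u - 15) = -8*(6 + u)*(-15 + u) = -8*(-15 + u)*(6 + u))
O(y, z) = 8 + y - z (O(y, z) = (y + 8) - z = (8 + y) - z = 8 + y - z)
h(S) = -S*(-4 + S)/2 (h(S) = -S*(0 + (S - 4))/2 = -S*(0 + (-4 + S))/2 = -S*(-4 + S)/2)
O(F(4), 6)*h(-13) = (8 + (720 - 8*4**2 + 72*4) - 1*6)*((1/2)*(-13)*(4 - 1*(-13))) = (8 + (720 - 8*16 + 288) - 6)*((1/2)*(-13)*(4 + 13)) = (8 + (720 - 128 + 288) - 6)*((1/2)*(-13)*17) = (8 + 880 - 6)*(-221/2) = 882*(-221/2) = -97461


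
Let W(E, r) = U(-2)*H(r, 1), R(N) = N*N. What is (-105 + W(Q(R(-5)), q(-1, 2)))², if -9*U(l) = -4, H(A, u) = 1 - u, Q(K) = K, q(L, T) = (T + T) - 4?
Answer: 11025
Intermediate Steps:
q(L, T) = -4 + 2*T (q(L, T) = 2*T - 4 = -4 + 2*T)
R(N) = N²
U(l) = 4/9 (U(l) = -⅑*(-4) = 4/9)
W(E, r) = 0 (W(E, r) = 4*(1 - 1*1)/9 = 4*(1 - 1)/9 = (4/9)*0 = 0)
(-105 + W(Q(R(-5)), q(-1, 2)))² = (-105 + 0)² = (-105)² = 11025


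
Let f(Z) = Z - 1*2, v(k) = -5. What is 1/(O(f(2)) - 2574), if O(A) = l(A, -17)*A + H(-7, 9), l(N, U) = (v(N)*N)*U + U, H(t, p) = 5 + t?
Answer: -1/2576 ≈ -0.00038820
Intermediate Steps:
f(Z) = -2 + Z (f(Z) = Z - 2 = -2 + Z)
l(N, U) = U - 5*N*U (l(N, U) = (-5*N)*U + U = -5*N*U + U = U - 5*N*U)
O(A) = -2 + A*(-17 + 85*A) (O(A) = (-17*(1 - 5*A))*A + (5 - 7) = (-17 + 85*A)*A - 2 = A*(-17 + 85*A) - 2 = -2 + A*(-17 + 85*A))
1/(O(f(2)) - 2574) = 1/((-2 + 17*(-2 + 2)*(-1 + 5*(-2 + 2))) - 2574) = 1/((-2 + 17*0*(-1 + 5*0)) - 2574) = 1/((-2 + 17*0*(-1 + 0)) - 2574) = 1/((-2 + 17*0*(-1)) - 2574) = 1/((-2 + 0) - 2574) = 1/(-2 - 2574) = 1/(-2576) = -1/2576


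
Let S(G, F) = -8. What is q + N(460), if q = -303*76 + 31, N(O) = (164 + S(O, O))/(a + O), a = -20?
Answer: -2529631/110 ≈ -22997.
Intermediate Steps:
N(O) = 156/(-20 + O) (N(O) = (164 - 8)/(-20 + O) = 156/(-20 + O))
q = -22997 (q = -23028 + 31 = -22997)
q + N(460) = -22997 + 156/(-20 + 460) = -22997 + 156/440 = -22997 + 156*(1/440) = -22997 + 39/110 = -2529631/110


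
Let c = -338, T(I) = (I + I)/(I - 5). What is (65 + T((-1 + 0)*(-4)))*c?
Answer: -19266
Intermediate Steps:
T(I) = 2*I/(-5 + I) (T(I) = (2*I)/(-5 + I) = 2*I/(-5 + I))
(65 + T((-1 + 0)*(-4)))*c = (65 + 2*((-1 + 0)*(-4))/(-5 + (-1 + 0)*(-4)))*(-338) = (65 + 2*(-1*(-4))/(-5 - 1*(-4)))*(-338) = (65 + 2*4/(-5 + 4))*(-338) = (65 + 2*4/(-1))*(-338) = (65 + 2*4*(-1))*(-338) = (65 - 8)*(-338) = 57*(-338) = -19266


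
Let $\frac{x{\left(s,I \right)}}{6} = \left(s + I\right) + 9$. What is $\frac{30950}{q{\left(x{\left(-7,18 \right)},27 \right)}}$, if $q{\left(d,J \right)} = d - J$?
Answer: $\frac{30950}{93} \approx 332.8$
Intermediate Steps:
$x{\left(s,I \right)} = 54 + 6 I + 6 s$ ($x{\left(s,I \right)} = 6 \left(\left(s + I\right) + 9\right) = 6 \left(\left(I + s\right) + 9\right) = 6 \left(9 + I + s\right) = 54 + 6 I + 6 s$)
$\frac{30950}{q{\left(x{\left(-7,18 \right)},27 \right)}} = \frac{30950}{\left(54 + 6 \cdot 18 + 6 \left(-7\right)\right) - 27} = \frac{30950}{\left(54 + 108 - 42\right) - 27} = \frac{30950}{120 - 27} = \frac{30950}{93}$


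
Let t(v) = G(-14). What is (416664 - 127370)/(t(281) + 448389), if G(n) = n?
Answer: 289294/448375 ≈ 0.64521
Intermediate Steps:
t(v) = -14
(416664 - 127370)/(t(281) + 448389) = (416664 - 127370)/(-14 + 448389) = 289294/448375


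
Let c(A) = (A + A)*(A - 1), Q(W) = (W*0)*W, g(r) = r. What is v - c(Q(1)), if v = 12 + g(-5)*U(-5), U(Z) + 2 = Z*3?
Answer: 97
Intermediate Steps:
U(Z) = -2 + 3*Z (U(Z) = -2 + Z*3 = -2 + 3*Z)
Q(W) = 0 (Q(W) = 0*W = 0)
c(A) = 2*A*(-1 + A) (c(A) = (2*A)*(-1 + A) = 2*A*(-1 + A))
v = 97 (v = 12 - 5*(-2 + 3*(-5)) = 12 - 5*(-2 - 15) = 12 - 5*(-17) = 12 + 85 = 97)
v - c(Q(1)) = 97 - 2*0*(-1 + 0) = 97 - 2*0*(-1) = 97 - 1*0 = 97 + 0 = 97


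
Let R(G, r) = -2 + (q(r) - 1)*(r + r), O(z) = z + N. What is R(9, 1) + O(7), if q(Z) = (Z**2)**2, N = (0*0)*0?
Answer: 5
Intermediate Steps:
N = 0 (N = 0*0 = 0)
O(z) = z (O(z) = z + 0 = z)
q(Z) = Z**4
R(G, r) = -2 + 2*r*(-1 + r**4) (R(G, r) = -2 + (r**4 - 1)*(r + r) = -2 + (-1 + r**4)*(2*r) = -2 + 2*r*(-1 + r**4))
R(9, 1) + O(7) = (-2 - 2*1 + 2*1**5) + 7 = (-2 - 2 + 2*1) + 7 = (-2 - 2 + 2) + 7 = -2 + 7 = 5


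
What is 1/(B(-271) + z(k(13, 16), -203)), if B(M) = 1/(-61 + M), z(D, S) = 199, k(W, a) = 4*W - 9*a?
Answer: 332/66067 ≈ 0.0050252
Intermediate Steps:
k(W, a) = -9*a + 4*W
1/(B(-271) + z(k(13, 16), -203)) = 1/(1/(-61 - 271) + 199) = 1/(1/(-332) + 199) = 1/(-1/332 + 199) = 1/(66067/332) = 332/66067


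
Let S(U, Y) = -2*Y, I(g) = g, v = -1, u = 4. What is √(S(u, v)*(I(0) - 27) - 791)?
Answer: 13*I*√5 ≈ 29.069*I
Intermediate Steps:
√(S(u, v)*(I(0) - 27) - 791) = √((-2*(-1))*(0 - 27) - 791) = √(2*(-27) - 791) = √(-54 - 791) = √(-845) = 13*I*√5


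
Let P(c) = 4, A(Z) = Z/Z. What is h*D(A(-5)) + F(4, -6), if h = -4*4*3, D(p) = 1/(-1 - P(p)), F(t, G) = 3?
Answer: 63/5 ≈ 12.600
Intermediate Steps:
A(Z) = 1
D(p) = -1/5 (D(p) = 1/(-1 - 1*4) = 1/(-1 - 4) = 1/(-5) = -1/5)
h = -48 (h = -16*3 = -48)
h*D(A(-5)) + F(4, -6) = -48*(-1/5) + 3 = 48/5 + 3 = 63/5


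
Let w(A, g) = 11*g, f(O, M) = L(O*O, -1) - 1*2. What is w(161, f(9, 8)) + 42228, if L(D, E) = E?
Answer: 42195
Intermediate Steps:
f(O, M) = -3 (f(O, M) = -1 - 1*2 = -1 - 2 = -3)
w(161, f(9, 8)) + 42228 = 11*(-3) + 42228 = -33 + 42228 = 42195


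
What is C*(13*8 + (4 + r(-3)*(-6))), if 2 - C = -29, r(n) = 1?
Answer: 3162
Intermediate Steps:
C = 31 (C = 2 - 1*(-29) = 2 + 29 = 31)
C*(13*8 + (4 + r(-3)*(-6))) = 31*(13*8 + (4 + 1*(-6))) = 31*(104 + (4 - 6)) = 31*(104 - 2) = 31*102 = 3162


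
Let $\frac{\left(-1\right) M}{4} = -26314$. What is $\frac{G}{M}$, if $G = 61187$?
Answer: $\frac{61187}{105256} \approx 0.58132$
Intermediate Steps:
$M = 105256$ ($M = \left(-4\right) \left(-26314\right) = 105256$)
$\frac{G}{M} = \frac{61187}{105256}$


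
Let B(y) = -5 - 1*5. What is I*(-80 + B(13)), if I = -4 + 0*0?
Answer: 360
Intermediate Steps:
B(y) = -10 (B(y) = -5 - 5 = -10)
I = -4 (I = -4 + 0 = -4)
I*(-80 + B(13)) = -4*(-80 - 10) = -4*(-90) = 360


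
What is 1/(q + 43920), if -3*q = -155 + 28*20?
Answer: 1/43785 ≈ 2.2839e-5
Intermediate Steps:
q = -135 (q = -(-155 + 28*20)/3 = -(-155 + 560)/3 = -⅓*405 = -135)
1/(q + 43920) = 1/(-135 + 43920) = 1/43785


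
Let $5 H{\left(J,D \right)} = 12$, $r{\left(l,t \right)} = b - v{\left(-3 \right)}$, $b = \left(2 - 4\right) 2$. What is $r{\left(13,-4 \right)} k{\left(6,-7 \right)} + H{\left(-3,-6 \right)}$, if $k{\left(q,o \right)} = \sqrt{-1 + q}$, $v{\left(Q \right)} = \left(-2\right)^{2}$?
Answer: $\frac{12}{5} - 8 \sqrt{5} \approx -15.489$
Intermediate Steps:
$v{\left(Q \right)} = 4$
$b = -4$ ($b = \left(-2\right) 2 = -4$)
$r{\left(l,t \right)} = -8$ ($r{\left(l,t \right)} = -4 - 4 = -8$)
$H{\left(J,D \right)} = \frac{12}{5}$ ($H{\left(J,D \right)} = \frac{1}{5} \cdot 12 = \frac{12}{5}$)
$r{\left(13,-4 \right)} k{\left(6,-7 \right)} + H{\left(-3,-6 \right)} = - 8 \sqrt{-1 + 6} + \frac{12}{5} = - 8 \sqrt{5} + \frac{12}{5} = \frac{12}{5} - 8 \sqrt{5}$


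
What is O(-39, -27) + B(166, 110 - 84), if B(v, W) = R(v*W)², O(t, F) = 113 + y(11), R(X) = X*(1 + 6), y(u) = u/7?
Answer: 6389355410/7 ≈ 9.1276e+8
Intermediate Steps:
y(u) = u/7 (y(u) = u*(⅐) = u/7)
R(X) = 7*X (R(X) = X*7 = 7*X)
O(t, F) = 802/7 (O(t, F) = 113 + (⅐)*11 = 113 + 11/7 = 802/7)
B(v, W) = 49*W²*v² (B(v, W) = (7*(v*W))² = (7*(W*v))² = (7*W*v)² = 49*W²*v²)
O(-39, -27) + B(166, 110 - 84) = 802/7 + 49*(110 - 84)²*166² = 802/7 + 49*26²*27556 = 802/7 + 49*676*27556 = 802/7 + 912764944 = 6389355410/7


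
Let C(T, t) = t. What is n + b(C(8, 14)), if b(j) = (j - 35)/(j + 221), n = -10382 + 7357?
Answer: -710896/235 ≈ -3025.1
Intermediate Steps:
n = -3025
b(j) = (-35 + j)/(221 + j)
n + b(C(8, 14)) = -3025 + (-35 + 14)/(221 + 14) = -3025 - 21/235 = -710896/235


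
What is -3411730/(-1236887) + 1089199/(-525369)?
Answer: 445201094857/649822086303 ≈ 0.68511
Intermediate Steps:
-3411730/(-1236887) + 1089199/(-525369) = -3411730*(-1/1236887) + 1089199*(-1/525369) = 3411730/1236887 - 1089199/525369 = 445201094857/649822086303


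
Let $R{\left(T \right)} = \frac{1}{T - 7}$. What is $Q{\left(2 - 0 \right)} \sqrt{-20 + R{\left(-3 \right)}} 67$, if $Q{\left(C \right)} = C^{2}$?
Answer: $\frac{134 i \sqrt{2010}}{5} \approx 1201.5 i$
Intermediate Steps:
$R{\left(T \right)} = \frac{1}{-7 + T}$
$Q{\left(2 - 0 \right)} \sqrt{-20 + R{\left(-3 \right)}} 67 = \left(2 - 0\right)^{2} \sqrt{-20 + \frac{1}{-7 - 3}} \cdot 67 = \left(2 + 0\right)^{2} \sqrt{-20 + \frac{1}{-10}} \cdot 67 = 2^{2} \sqrt{-20 - \frac{1}{10}} \cdot 67 = 4 \sqrt{- \frac{201}{10}} \cdot 67 = 4 \frac{i \sqrt{2010}}{10} \cdot 67 = \frac{2 i \sqrt{2010}}{5} \cdot 67 = \frac{134 i \sqrt{2010}}{5}$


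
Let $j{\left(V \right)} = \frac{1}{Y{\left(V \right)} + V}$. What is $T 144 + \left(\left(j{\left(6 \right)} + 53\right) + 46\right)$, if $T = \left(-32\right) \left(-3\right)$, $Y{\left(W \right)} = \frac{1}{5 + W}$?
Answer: $\frac{932852}{67} \approx 13923.0$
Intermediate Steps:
$j{\left(V \right)} = \frac{1}{V + \frac{1}{5 + V}}$ ($j{\left(V \right)} = \frac{1}{\frac{1}{5 + V} + V} = \frac{1}{V + \frac{1}{5 + V}}$)
$T = 96$
$T 144 + \left(\left(j{\left(6 \right)} + 53\right) + 46\right) = 96 \cdot 144 + \left(\left(\frac{5 + 6}{1 + 6 \left(5 + 6\right)} + 53\right) + 46\right) = 13824 + \left(\left(\frac{1}{1 + 6 \cdot 11} \cdot 11 + 53\right) + 46\right) = 13824 + \left(\left(\frac{1}{1 + 66} \cdot 11 + 53\right) + 46\right) = 13824 + \left(\left(\frac{1}{67} \cdot 11 + 53\right) + 46\right) = 13824 + \left(\left(\frac{11}{67} + 53\right) + 46\right) = 13824 + \left(\frac{3562}{67} + 46\right) = 13824 + \frac{6644}{67} = \frac{932852}{67}$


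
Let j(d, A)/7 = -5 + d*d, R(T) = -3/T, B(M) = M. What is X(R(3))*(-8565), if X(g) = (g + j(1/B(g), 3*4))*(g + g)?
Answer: -496770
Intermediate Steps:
j(d, A) = -35 + 7*d² (j(d, A) = 7*(-5 + d*d) = 7*(-5 + d²) = -35 + 7*d²)
X(g) = 2*g*(-35 + g + 7/g²) (X(g) = (g + (-35 + 7*(1/g)²))*(g + g) = (g + (-35 + 7/g²))*(2*g) = (-35 + g + 7/g²)*(2*g) = 2*g*(-35 + g + 7/g²))
X(R(3))*(-8565) = (-(-210)/3 + 2*(-3/3)² + 14/((-3/3)))*(-8565) = (-(-210)/3 + 2*(-3*⅓)² + 14/((-3*⅓)))*(-8565) = (-70*(-1) + 2*(-1)² + 14/(-1))*(-8565) = (70 + 2*1 + 14*(-1))*(-8565) = (70 + 2 - 14)*(-8565) = 58*(-8565) = -496770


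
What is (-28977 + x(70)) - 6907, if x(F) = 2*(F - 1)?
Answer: -35746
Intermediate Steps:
x(F) = -2 + 2*F (x(F) = 2*(-1 + F) = -2 + 2*F)
(-28977 + x(70)) - 6907 = (-28977 + (-2 + 2*70)) - 6907 = (-28977 + (-2 + 140)) - 6907 = (-28977 + 138) - 6907 = -28839 - 6907 = -35746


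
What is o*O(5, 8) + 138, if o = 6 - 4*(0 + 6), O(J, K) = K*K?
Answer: -1014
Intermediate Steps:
O(J, K) = K**2
o = -18 (o = 6 - 4*6 = 6 - 24 = -18)
o*O(5, 8) + 138 = -18*8**2 + 138 = -18*64 + 138 = -1152 + 138 = -1014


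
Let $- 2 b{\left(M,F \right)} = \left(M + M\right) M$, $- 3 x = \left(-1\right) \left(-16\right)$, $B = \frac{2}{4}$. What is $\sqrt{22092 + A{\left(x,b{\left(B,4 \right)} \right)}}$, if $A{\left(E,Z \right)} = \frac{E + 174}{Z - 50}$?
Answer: $\frac{2 \sqrt{223100821}}{201} \approx 148.62$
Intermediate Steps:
$B = \frac{1}{2}$ ($B = 2 \cdot \frac{1}{4} = \frac{1}{2} \approx 0.5$)
$x = - \frac{16}{3}$ ($x = - \frac{\left(-1\right) \left(-16\right)}{3} = \left(- \frac{1}{3}\right) 16 = - \frac{16}{3} \approx -5.3333$)
$b{\left(M,F \right)} = - M^{2}$ ($b{\left(M,F \right)} = - \frac{\left(M + M\right) M}{2} = - \frac{2 M M}{2} = - \frac{2 M^{2}}{2} = - M^{2}$)
$A{\left(E,Z \right)} = \frac{174 + E}{-50 + Z}$
$\sqrt{22092 + A{\left(x,b{\left(B,4 \right)} \right)}} = \sqrt{22092 + \frac{174 - \frac{16}{3}}{-50 - \left(\frac{1}{2}\right)^{2}}} = \sqrt{22092 + \frac{1}{-50 - \frac{1}{4}} \cdot \frac{506}{3}} = \sqrt{22092 + \frac{1}{- \frac{201}{4}} \cdot \frac{506}{3}} = \sqrt{22092 - \frac{2024}{603}} = \sqrt{\frac{13319452}{603}} = \frac{2 \sqrt{223100821}}{201}$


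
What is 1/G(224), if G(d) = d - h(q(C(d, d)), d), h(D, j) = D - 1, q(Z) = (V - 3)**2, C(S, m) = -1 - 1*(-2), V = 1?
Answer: 1/221 ≈ 0.0045249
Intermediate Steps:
C(S, m) = 1 (C(S, m) = -1 + 2 = 1)
q(Z) = 4 (q(Z) = (1 - 3)**2 = (-2)**2 = 4)
h(D, j) = -1 + D
G(d) = -3 + d (G(d) = d - (-1 + 4) = d - 1*3 = d - 3 = -3 + d)
1/G(224) = 1/(-3 + 224) = 1/221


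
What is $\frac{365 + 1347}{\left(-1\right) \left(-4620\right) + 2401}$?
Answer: $\frac{1712}{7021} \approx 0.24384$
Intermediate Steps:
$\frac{365 + 1347}{\left(-1\right) \left(-4620\right) + 2401} = \frac{1712}{4620 + 2401} = \frac{1712}{7021}$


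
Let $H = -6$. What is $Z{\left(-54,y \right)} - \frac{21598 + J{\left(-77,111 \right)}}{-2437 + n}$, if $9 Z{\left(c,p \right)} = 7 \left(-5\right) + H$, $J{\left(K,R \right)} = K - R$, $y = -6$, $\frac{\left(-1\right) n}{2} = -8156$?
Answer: $- \frac{50771}{8325} \approx -6.0986$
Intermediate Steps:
$n = 16312$ ($n = \left(-2\right) \left(-8156\right) = 16312$)
$Z{\left(c,p \right)} = - \frac{41}{9}$ ($Z{\left(c,p \right)} = \frac{7 \left(-5\right) - 6}{9} = \frac{-35 - 6}{9} = \frac{1}{9} \left(-41\right) = - \frac{41}{9}$)
$Z{\left(-54,y \right)} - \frac{21598 + J{\left(-77,111 \right)}}{-2437 + n} = - \frac{41}{9} - \frac{21598 - 188}{-2437 + 16312} = - \frac{41}{9} - \frac{21598 - 188}{13875} = - \frac{41}{9} - \left(21598 - 188\right) \frac{1}{13875} = - \frac{41}{9} - 21410 \cdot \frac{1}{13875} = - \frac{41}{9} - \frac{4282}{2775} = - \frac{50771}{8325}$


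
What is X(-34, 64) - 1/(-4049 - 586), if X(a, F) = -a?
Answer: 157591/4635 ≈ 34.000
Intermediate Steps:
X(-34, 64) - 1/(-4049 - 586) = -1*(-34) - 1/(-4049 - 586) = 34 - 1/(-4635) = 34 - 1*(-1/4635) = 34 + 1/4635 = 157591/4635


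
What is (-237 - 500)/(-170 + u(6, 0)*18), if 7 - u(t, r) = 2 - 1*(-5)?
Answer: 737/170 ≈ 4.3353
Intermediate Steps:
u(t, r) = 0 (u(t, r) = 7 - (2 - 1*(-5)) = 7 - (2 + 5) = 7 - 1*7 = 7 - 7 = 0)
(-237 - 500)/(-170 + u(6, 0)*18) = (-237 - 500)/(-170 + 0*18) = -737/(-170 + 0) = -737/(-170) = -737*(-1/170) = 737/170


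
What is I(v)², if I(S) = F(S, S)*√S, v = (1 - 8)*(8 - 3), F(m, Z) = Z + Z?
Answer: -171500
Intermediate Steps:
F(m, Z) = 2*Z
v = -35 (v = -7*5 = -35)
I(S) = 2*S^(3/2) (I(S) = (2*S)*√S = 2*S^(3/2))
I(v)² = (2*(-35)^(3/2))² = (2*(-35*I*√35))² = (-70*I*√35)² = -171500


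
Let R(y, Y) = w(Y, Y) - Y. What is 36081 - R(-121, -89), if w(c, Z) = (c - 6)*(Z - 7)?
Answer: 26872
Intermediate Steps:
w(c, Z) = (-7 + Z)*(-6 + c) (w(c, Z) = (-6 + c)*(-7 + Z) = (-7 + Z)*(-6 + c))
R(y, Y) = 42 + Y² - 14*Y (R(y, Y) = (42 - 7*Y - 6*Y + Y*Y) - Y = (42 - 7*Y - 6*Y + Y²) - Y = (42 + Y² - 13*Y) - Y = 42 + Y² - 14*Y)
36081 - R(-121, -89) = 36081 - (42 + (-89)² - 14*(-89)) = 36081 - (42 + 7921 + 1246) = 36081 - 1*9209 = 36081 - 9209 = 26872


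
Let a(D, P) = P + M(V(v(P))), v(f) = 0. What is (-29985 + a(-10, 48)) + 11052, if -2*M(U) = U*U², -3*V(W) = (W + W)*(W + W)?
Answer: -18885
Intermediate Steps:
V(W) = -4*W²/3 (V(W) = -(W + W)*(W + W)/3 = -2*W*2*W/3 = -4*W²/3)
M(U) = -U³/2 (M(U) = -U*U²/2 = -U³/2)
a(D, P) = P (a(D, P) = P - (-4/3*0²)³/2 = P - (-4/3*0)³/2 = P - ½*0³ = P - ½*0 = P + 0 = P)
(-29985 + a(-10, 48)) + 11052 = (-29985 + 48) + 11052 = -29937 + 11052 = -18885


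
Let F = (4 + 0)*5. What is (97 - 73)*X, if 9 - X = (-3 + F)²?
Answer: -6720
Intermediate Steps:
F = 20 (F = 4*5 = 20)
X = -280 (X = 9 - (-3 + 20)² = 9 - 1*17² = 9 - 1*289 = 9 - 289 = -280)
(97 - 73)*X = (97 - 73)*(-280) = 24*(-280) = -6720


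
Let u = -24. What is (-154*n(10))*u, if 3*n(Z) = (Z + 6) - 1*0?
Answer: 19712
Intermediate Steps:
n(Z) = 2 + Z/3 (n(Z) = ((Z + 6) - 1*0)/3 = ((6 + Z) + 0)/3 = (6 + Z)/3 = 2 + Z/3)
(-154*n(10))*u = -154*(2 + (1/3)*10)*(-24) = -154*(2 + 10/3)*(-24) = -154*16/3*(-24) = -2464/3*(-24) = 19712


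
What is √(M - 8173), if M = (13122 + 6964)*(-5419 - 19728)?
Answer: I*√505110815 ≈ 22475.0*I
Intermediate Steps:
M = -505102642 (M = 20086*(-25147) = -505102642)
√(M - 8173) = √(-505102642 - 8173) = √(-505110815) = I*√505110815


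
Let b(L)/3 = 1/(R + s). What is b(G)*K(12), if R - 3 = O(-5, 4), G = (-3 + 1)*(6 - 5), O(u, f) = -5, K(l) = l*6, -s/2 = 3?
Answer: -27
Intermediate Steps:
s = -6 (s = -2*3 = -6)
K(l) = 6*l
G = -2 (G = -2*1 = -2)
R = -2 (R = 3 - 5 = -2)
b(L) = -3/8 (b(L) = 3/(-2 - 6) = 3/(-8) = 3*(-⅛) = -3/8)
b(G)*K(12) = -9*12/4 = -3/8*72 = -27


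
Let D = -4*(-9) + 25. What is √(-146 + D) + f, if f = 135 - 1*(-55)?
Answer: 190 + I*√85 ≈ 190.0 + 9.2195*I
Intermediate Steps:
D = 61 (D = 36 + 25 = 61)
f = 190 (f = 135 + 55 = 190)
√(-146 + D) + f = √(-146 + 61) + 190 = √(-85) + 190 = I*√85 + 190 = 190 + I*√85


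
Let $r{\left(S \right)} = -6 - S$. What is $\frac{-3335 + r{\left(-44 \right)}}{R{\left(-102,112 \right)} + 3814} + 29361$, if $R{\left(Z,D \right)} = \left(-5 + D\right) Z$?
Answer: $\frac{208466397}{7100} \approx 29361.0$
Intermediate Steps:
$R{\left(Z,D \right)} = Z \left(-5 + D\right)$
$\frac{-3335 + r{\left(-44 \right)}}{R{\left(-102,112 \right)} + 3814} + 29361 = \frac{-3335 - -38}{- 102 \left(-5 + 112\right) + 3814} + 29361 = \frac{-3335 + \left(-6 + 44\right)}{\left(-102\right) 107 + 3814} + 29361 = \frac{-3335 + 38}{-10914 + 3814} + 29361 = - \frac{3297}{-7100} + 29361 = \left(-3297\right) \left(- \frac{1}{7100}\right) + 29361 = \frac{3297}{7100} + 29361 = \frac{208466397}{7100}$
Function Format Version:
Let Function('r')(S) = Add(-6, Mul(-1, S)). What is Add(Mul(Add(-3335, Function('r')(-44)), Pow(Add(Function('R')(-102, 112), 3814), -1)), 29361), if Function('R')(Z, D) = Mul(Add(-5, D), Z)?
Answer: Rational(208466397, 7100) ≈ 29361.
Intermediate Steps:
Function('R')(Z, D) = Mul(Z, Add(-5, D))
Add(Mul(Add(-3335, Function('r')(-44)), Pow(Add(Function('R')(-102, 112), 3814), -1)), 29361) = Add(Mul(Add(-3335, Add(-6, Mul(-1, -44))), Pow(Add(Mul(-102, Add(-5, 112)), 3814), -1)), 29361) = Add(Mul(Add(-3335, Add(-6, 44)), Pow(Add(Mul(-102, 107), 3814), -1)), 29361) = Add(Mul(Add(-3335, 38), Pow(Add(-10914, 3814), -1)), 29361) = Add(Mul(-3297, Pow(-7100, -1)), 29361) = Add(Mul(-3297, Rational(-1, 7100)), 29361) = Add(Rational(3297, 7100), 29361) = Rational(208466397, 7100)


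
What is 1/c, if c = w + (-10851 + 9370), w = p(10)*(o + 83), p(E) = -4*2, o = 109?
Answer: -1/3017 ≈ -0.00033145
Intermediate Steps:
p(E) = -8
w = -1536 (w = -8*(109 + 83) = -8*192 = -1536)
c = -3017 (c = -1536 + (-10851 + 9370) = -1536 - 1481 = -3017)
1/c = 1/(-3017) = -1/3017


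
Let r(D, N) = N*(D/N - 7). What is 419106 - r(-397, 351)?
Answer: 421960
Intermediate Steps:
r(D, N) = N*(-7 + D/N)
419106 - r(-397, 351) = 419106 - (-397 - 7*351) = 419106 - (-397 - 2457) = 419106 - 1*(-2854) = 419106 + 2854 = 421960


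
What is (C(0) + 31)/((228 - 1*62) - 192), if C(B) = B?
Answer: -31/26 ≈ -1.1923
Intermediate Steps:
(C(0) + 31)/((228 - 1*62) - 192) = (0 + 31)/((228 - 1*62) - 192) = 31/((228 - 62) - 192) = 31/(166 - 192) = 31/(-26) = 31*(-1/26) = -31/26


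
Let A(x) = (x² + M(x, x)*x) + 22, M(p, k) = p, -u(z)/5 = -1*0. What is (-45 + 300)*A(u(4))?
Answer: 5610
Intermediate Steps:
u(z) = 0 (u(z) = -(-5)*0 = -5*0 = 0)
A(x) = 22 + 2*x² (A(x) = (x² + x*x) + 22 = (x² + x²) + 22 = 2*x² + 22 = 22 + 2*x²)
(-45 + 300)*A(u(4)) = (-45 + 300)*(22 + 2*0²) = 255*(22 + 2*0) = 255*(22 + 0) = 255*22 = 5610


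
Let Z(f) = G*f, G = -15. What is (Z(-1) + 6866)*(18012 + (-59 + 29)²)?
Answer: 130133472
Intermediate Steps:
Z(f) = -15*f
(Z(-1) + 6866)*(18012 + (-59 + 29)²) = (-15*(-1) + 6866)*(18012 + (-59 + 29)²) = (15 + 6866)*(18012 + (-30)²) = 6881*(18012 + 900) = 6881*18912 = 130133472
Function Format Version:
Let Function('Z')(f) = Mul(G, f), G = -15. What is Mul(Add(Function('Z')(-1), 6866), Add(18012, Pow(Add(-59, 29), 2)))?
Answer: 130133472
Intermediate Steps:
Function('Z')(f) = Mul(-15, f)
Mul(Add(Function('Z')(-1), 6866), Add(18012, Pow(Add(-59, 29), 2))) = Mul(Add(Mul(-15, -1), 6866), Add(18012, Pow(Add(-59, 29), 2))) = Mul(Add(15, 6866), Add(18012, Pow(-30, 2))) = Mul(6881, Add(18012, 900)) = Mul(6881, 18912) = 130133472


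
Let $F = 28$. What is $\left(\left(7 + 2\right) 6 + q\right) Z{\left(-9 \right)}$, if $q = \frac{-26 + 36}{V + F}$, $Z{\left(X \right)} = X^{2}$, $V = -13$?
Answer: $4428$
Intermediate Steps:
$q = \frac{2}{3}$ ($q = \frac{-26 + 36}{-13 + 28} = \frac{10}{15} = 10 \cdot \frac{1}{15} = \frac{2}{3} \approx 0.66667$)
$\left(\left(7 + 2\right) 6 + q\right) Z{\left(-9 \right)} = \left(\left(7 + 2\right) 6 + \frac{2}{3}\right) \left(-9\right)^{2} = \left(9 \cdot 6 + \frac{2}{3}\right) 81 = \left(54 + \frac{2}{3}\right) 81 = \frac{164}{3} \cdot 81 = 4428$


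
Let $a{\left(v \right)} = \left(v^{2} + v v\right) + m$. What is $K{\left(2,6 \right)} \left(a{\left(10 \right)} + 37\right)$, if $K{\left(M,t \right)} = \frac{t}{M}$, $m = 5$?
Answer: $726$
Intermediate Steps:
$a{\left(v \right)} = 5 + 2 v^{2}$ ($a{\left(v \right)} = \left(v^{2} + v v\right) + 5 = \left(v^{2} + v^{2}\right) + 5 = 2 v^{2} + 5 = 5 + 2 v^{2}$)
$K{\left(2,6 \right)} \left(a{\left(10 \right)} + 37\right) = \frac{6}{2} \left(\left(5 + 2 \cdot 10^{2}\right) + 37\right) = 6 \cdot \frac{1}{2} \left(\left(5 + 2 \cdot 100\right) + 37\right) = 3 \left(\left(5 + 200\right) + 37\right) = 3 \left(205 + 37\right) = 3 \cdot 242 = 726$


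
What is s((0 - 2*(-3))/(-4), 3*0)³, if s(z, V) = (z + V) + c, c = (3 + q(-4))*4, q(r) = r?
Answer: -1331/8 ≈ -166.38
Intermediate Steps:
c = -4 (c = (3 - 4)*4 = -1*4 = -4)
s(z, V) = -4 + V + z (s(z, V) = (z + V) - 4 = (V + z) - 4 = -4 + V + z)
s((0 - 2*(-3))/(-4), 3*0)³ = (-4 + 3*0 + (0 - 2*(-3))/(-4))³ = (-4 + 0 + (0 + 6)*(-¼))³ = (-4 + 0 + 6*(-¼))³ = (-4 + 0 - 3/2)³ = (-11/2)³ = -1331/8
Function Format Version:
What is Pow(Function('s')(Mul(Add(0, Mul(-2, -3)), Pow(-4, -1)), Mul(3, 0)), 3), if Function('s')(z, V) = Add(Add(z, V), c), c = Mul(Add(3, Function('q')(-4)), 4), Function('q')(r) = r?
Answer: Rational(-1331, 8) ≈ -166.38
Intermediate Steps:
c = -4 (c = Mul(Add(3, -4), 4) = Mul(-1, 4) = -4)
Function('s')(z, V) = Add(-4, V, z) (Function('s')(z, V) = Add(Add(z, V), -4) = Add(Add(V, z), -4) = Add(-4, V, z))
Pow(Function('s')(Mul(Add(0, Mul(-2, -3)), Pow(-4, -1)), Mul(3, 0)), 3) = Pow(Add(-4, Mul(3, 0), Mul(Add(0, Mul(-2, -3)), Pow(-4, -1))), 3) = Pow(Add(-4, 0, Mul(Add(0, 6), Rational(-1, 4))), 3) = Pow(Add(-4, 0, Mul(6, Rational(-1, 4))), 3) = Pow(Add(-4, 0, Rational(-3, 2)), 3) = Pow(Rational(-11, 2), 3) = Rational(-1331, 8)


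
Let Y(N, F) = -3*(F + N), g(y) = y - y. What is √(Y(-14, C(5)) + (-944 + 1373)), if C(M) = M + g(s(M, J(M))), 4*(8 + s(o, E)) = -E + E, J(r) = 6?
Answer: 2*√114 ≈ 21.354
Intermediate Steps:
s(o, E) = -8 (s(o, E) = -8 + (-E + E)/4 = -8 + (¼)*0 = -8 + 0 = -8)
g(y) = 0
C(M) = M (C(M) = M + 0 = M)
Y(N, F) = -3*F - 3*N
√(Y(-14, C(5)) + (-944 + 1373)) = √((-3*5 - 3*(-14)) + (-944 + 1373)) = √((-15 + 42) + 429) = √(27 + 429) = √456 = 2*√114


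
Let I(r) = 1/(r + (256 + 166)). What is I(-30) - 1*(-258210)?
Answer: 101218321/392 ≈ 2.5821e+5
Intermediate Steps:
I(r) = 1/(422 + r) (I(r) = 1/(r + 422) = 1/(422 + r))
I(-30) - 1*(-258210) = 1/(422 - 30) - 1*(-258210) = 1/392 + 258210 = 101218321/392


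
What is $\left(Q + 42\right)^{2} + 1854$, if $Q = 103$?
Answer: $22879$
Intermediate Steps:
$\left(Q + 42\right)^{2} + 1854 = \left(103 + 42\right)^{2} + 1854 = 145^{2} + 1854 = 21025 + 1854 = 22879$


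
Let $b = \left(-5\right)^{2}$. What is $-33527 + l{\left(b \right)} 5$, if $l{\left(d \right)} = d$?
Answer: $-33402$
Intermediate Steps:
$b = 25$
$-33527 + l{\left(b \right)} 5 = -33527 + 25 \cdot 5 = -33527 + 125 = -33402$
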